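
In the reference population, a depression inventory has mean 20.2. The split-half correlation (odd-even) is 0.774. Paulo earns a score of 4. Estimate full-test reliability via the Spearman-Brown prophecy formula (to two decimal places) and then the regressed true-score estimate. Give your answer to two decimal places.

6.11

Spearman-Brown: ρ = 2r/(1 + r) = 2(0.774)/(1 + 0.774) = 1.5480/1.774 = 0.8726 → 0.87
Kelley's formula gives T̂ = 0.87·4 + 0.13·20.2 = 3.48 + 2.626 = 6.106.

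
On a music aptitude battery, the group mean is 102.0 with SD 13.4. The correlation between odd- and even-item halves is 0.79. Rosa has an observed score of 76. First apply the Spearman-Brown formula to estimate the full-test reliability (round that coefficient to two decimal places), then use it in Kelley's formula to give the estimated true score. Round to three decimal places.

79.120

Spearman-Brown: ρ = 2r/(1 + r) = 2(0.79)/(1 + 0.79) = 1.580/1.79 = 0.8827 → 0.88
T̂ = 0.88(76) + 0.12(102.0) = 66.88 + 12.240 = 79.1200 → 79.120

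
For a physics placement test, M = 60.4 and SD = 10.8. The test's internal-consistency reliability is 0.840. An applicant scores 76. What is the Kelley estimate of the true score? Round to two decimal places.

73.50

T̂ = ρX + (1 − ρ)μ
  = 0.840 × 76 + 0.160 × 60.4
  = 63.840 + 9.6640
  = 73.504
  ≈ 73.50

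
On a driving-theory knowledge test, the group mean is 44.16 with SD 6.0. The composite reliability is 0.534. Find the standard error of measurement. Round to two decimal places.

4.10

SEM = SD · √(1 − ρ) = 6.0 × √0.466 = 6.0 × 0.6826 = 4.096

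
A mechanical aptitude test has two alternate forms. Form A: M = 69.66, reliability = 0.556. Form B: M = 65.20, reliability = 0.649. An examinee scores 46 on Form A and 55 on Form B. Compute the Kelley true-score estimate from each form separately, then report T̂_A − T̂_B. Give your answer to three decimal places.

T̂_A = 0.556(46) + 0.444(69.66) = 56.50504
T̂_B = 0.649(55) + 0.351(65.20) = 58.58020
T̂_A − T̂_B = -2.07516

-2.075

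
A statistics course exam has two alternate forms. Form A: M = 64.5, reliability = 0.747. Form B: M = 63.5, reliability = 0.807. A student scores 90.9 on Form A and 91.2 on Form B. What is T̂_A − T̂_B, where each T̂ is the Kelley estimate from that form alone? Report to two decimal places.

T̂_A = 0.747(90.9) + 0.253(64.5) = 84.2208
T̂_B = 0.807(91.2) + 0.193(63.5) = 85.8539
T̂_A − T̂_B = -1.6331

-1.63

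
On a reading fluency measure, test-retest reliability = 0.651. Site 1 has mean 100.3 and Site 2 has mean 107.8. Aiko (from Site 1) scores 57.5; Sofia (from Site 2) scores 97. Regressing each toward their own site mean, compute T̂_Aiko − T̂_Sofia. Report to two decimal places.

T̂_Aiko = 0.651(57.5) + 0.349(100.3) = 72.4372
T̂_Sofia = 0.651(97) + 0.349(107.8) = 100.7692
Difference = 72.4372 − 100.7692 = -28.3320

-28.33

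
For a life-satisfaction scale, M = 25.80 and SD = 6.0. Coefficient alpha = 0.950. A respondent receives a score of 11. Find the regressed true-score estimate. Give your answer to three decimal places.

T̂ = ρX + (1 − ρ)μ
  = 0.950 × 11 + 0.050 × 25.80
  = 10.450 + 1.29000
  = 11.7400
  ≈ 11.740

11.740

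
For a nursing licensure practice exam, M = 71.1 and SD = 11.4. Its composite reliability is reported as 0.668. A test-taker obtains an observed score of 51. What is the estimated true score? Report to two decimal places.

57.67

T̂ = ρX + (1 − ρ)μ
  = 0.668 × 51 + 0.332 × 71.1
  = 34.068 + 23.6052
  = 57.673
  ≈ 57.67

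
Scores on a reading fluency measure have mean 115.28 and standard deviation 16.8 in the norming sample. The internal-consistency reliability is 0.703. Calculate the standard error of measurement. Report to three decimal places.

9.156

SEM = SD · √(1 − ρ) = 16.8 × √0.297 = 16.8 × 0.5450 = 9.1556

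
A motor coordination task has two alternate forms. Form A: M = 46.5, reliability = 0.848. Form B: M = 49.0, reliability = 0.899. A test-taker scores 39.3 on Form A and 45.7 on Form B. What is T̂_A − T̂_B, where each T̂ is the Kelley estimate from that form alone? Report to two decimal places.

-5.64

T̂_A = 0.848(39.3) + 0.152(46.5) = 40.3944
T̂_B = 0.899(45.7) + 0.101(49.0) = 46.0333
T̂_A − T̂_B = -5.6389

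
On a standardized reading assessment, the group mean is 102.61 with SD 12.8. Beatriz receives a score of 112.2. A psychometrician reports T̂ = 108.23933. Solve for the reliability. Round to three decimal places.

0.587

T̂ = ρX + (1 − ρ)μ  ⇒  T̂ − μ = ρ(X − μ)
ρ = (T̂ − μ)/(X − μ) = (108.23933 − 102.61) / (112.2 − 102.61) = 5.62933 / 9.59 = 0.58700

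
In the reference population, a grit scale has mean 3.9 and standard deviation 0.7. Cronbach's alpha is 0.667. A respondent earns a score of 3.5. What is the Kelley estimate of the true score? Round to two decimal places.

3.63

T̂ = ρX + (1 − ρ)μ
  = 0.667 × 3.5 + 0.333 × 3.9
  = 2.3345 + 1.2987
  = 3.633
  ≈ 3.63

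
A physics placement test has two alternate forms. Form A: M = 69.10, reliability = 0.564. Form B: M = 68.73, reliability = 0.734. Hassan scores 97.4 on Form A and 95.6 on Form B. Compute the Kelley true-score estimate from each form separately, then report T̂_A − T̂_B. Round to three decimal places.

T̂_A = 0.564(97.4) + 0.436(69.10) = 85.06120
T̂_B = 0.734(95.6) + 0.266(68.73) = 88.45258
T̂_A − T̂_B = -3.39138

-3.391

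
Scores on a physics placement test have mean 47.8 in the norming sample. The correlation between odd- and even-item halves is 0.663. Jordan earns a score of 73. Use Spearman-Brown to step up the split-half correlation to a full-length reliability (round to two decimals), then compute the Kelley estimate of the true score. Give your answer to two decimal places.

67.96

Spearman-Brown: ρ = 2r/(1 + r) = 2(0.663)/(1 + 0.663) = 1.3260/1.663 = 0.7974 → 0.80
T̂ = ρX + (1 − ρ)μ
  = 0.80 × 73 + 0.20 × 47.8
  = 58.40 + 9.560
  = 67.960
  ≈ 67.96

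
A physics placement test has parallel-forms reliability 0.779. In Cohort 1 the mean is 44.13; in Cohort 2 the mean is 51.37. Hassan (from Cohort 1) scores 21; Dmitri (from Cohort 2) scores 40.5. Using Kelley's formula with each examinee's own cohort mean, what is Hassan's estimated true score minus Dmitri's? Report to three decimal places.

-16.791

T̂_Hassan = 0.779(21) + 0.221(44.13) = 26.11173
T̂_Dmitri = 0.779(40.5) + 0.221(51.37) = 42.90227
Difference = 26.11173 − 42.90227 = -16.79054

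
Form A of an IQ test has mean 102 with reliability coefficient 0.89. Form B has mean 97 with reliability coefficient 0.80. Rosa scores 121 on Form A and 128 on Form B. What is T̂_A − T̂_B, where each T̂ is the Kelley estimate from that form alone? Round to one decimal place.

T̂_A = 0.89(121) + 0.11(102) = 118.910
T̂_B = 0.80(128) + 0.20(97) = 121.800
T̂_A − T̂_B = -2.890

-2.9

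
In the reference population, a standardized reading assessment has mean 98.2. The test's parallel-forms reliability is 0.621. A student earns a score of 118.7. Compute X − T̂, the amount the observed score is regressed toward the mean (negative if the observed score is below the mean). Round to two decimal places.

T̂ = ρX + (1 − ρ)μ
  = 0.621 × 118.7 + 0.379 × 98.2
  = 73.7127 + 37.2178
  = 110.9305
  ≈ 110.930
X − T̂ = 118.7 − 110.930 = 7.770 → 7.77

7.77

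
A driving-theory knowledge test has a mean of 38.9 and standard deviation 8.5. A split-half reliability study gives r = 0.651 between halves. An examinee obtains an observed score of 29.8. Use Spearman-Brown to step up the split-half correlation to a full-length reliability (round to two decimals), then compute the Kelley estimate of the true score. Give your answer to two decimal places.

Spearman-Brown: ρ = 2r/(1 + r) = 2(0.651)/(1 + 0.651) = 1.3020/1.651 = 0.7886 → 0.79
T̂ = 0.79(29.8) + 0.21(38.9) = 23.542 + 8.169 = 31.711 → 31.71

31.71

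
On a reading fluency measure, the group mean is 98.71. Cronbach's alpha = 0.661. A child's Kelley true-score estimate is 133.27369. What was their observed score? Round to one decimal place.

T̂ = ρX + (1 − ρ)μ  ⇒  X = (T̂ − (1 − ρ)μ) / ρ
X = (133.27369 − 0.339 × 98.71) / 0.661 = (133.27369 − 33.46269) / 0.661 = 99.81100 / 0.661 = 151.000

151.0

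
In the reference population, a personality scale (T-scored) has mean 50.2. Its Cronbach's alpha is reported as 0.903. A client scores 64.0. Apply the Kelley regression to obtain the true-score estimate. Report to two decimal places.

T̂ = 0.903(64.0) + 0.097(50.2) = 57.7920 + 4.8694 = 62.661 → 62.66

62.66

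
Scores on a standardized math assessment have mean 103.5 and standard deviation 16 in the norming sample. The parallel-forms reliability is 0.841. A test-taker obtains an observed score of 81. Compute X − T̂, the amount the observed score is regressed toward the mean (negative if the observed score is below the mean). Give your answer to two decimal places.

T̂ = ρX + (1 − ρ)μ
  = 0.841 × 81 + 0.159 × 103.5
  = 68.121 + 16.4565
  = 84.5775
  ≈ 84.578
X − T̂ = 81 − 84.578 = -3.578 → -3.58

-3.58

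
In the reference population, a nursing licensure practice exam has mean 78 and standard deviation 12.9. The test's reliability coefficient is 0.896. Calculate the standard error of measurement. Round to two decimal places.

4.16

SEM = SD · √(1 − ρ) = 12.9 × √0.104 = 12.9 × 0.3225 = 4.160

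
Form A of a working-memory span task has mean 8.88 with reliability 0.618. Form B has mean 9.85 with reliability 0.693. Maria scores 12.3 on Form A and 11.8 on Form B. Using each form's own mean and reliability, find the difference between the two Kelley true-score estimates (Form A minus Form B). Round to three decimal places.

T̂_A = 0.618(12.3) + 0.382(8.88) = 10.99356
T̂_B = 0.693(11.8) + 0.307(9.85) = 11.20135
T̂_A − T̂_B = -0.20779

-0.208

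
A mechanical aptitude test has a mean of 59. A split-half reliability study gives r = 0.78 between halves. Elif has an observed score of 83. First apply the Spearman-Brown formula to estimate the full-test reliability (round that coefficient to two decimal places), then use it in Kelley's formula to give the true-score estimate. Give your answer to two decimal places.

Spearman-Brown: ρ = 2r/(1 + r) = 2(0.78)/(1 + 0.78) = 1.560/1.78 = 0.8764 → 0.88
T̂ = 0.88(83) + 0.12(59) = 73.04 + 7.08 = 80.120 → 80.12

80.12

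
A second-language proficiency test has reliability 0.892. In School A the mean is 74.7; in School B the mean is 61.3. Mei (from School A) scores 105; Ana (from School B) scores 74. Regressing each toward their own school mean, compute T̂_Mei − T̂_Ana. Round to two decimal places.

29.10

T̂_Mei = 0.892(105) + 0.108(74.7) = 101.7276
T̂_Ana = 0.892(74) + 0.108(61.3) = 72.6284
Difference = 101.7276 − 72.6284 = 29.0992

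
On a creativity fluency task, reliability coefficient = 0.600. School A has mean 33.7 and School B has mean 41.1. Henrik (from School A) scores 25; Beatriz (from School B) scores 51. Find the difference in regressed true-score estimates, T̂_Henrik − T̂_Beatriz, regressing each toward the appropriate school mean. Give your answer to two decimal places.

T̂_Henrik = 0.600(25) + 0.400(33.7) = 28.4800
T̂_Beatriz = 0.600(51) + 0.400(41.1) = 47.0400
Difference = 28.4800 − 47.0400 = -18.5600

-18.56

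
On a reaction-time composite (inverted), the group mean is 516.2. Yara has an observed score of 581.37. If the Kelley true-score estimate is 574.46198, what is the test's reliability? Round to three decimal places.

T̂ = ρX + (1 − ρ)μ  ⇒  T̂ − μ = ρ(X − μ)
ρ = (T̂ − μ)/(X − μ) = (574.46198 − 516.2) / (581.37 − 516.2) = 58.26198 / 65.17 = 0.89400

0.894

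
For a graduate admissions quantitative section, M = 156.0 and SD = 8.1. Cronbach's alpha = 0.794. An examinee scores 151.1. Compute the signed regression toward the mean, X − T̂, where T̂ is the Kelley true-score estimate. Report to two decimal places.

Weight the observed score by reliability and the mean by (1 − reliability): T̂ = 0.794·151.1 + 0.206·156.0 = 119.9734 + 32.1360 = 152.1094.
X − T̂ = 151.1 − 152.109 = -1.009 → -1.01

-1.01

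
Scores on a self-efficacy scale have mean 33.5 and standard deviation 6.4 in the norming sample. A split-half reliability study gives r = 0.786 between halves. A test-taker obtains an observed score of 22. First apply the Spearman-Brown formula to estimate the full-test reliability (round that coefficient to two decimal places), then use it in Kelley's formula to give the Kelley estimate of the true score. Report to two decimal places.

Spearman-Brown: ρ = 2r/(1 + r) = 2(0.786)/(1 + 0.786) = 1.5720/1.786 = 0.8802 → 0.88
T̂ = ρX + (1 − ρ)μ
  = 0.88 × 22 + 0.12 × 33.5
  = 19.36 + 4.020
  = 23.380
  ≈ 23.38

23.38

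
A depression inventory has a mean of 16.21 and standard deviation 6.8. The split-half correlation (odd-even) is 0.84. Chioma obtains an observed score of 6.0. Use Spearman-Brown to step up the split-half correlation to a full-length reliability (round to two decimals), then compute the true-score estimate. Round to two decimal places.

6.92

Spearman-Brown: ρ = 2r/(1 + r) = 2(0.84)/(1 + 0.84) = 1.680/1.84 = 0.9130 → 0.91
T̂ = ρX + (1 − ρ)μ
  = 0.91 × 6.0 + 0.09 × 16.21
  = 5.460 + 1.4589
  = 6.919
  ≈ 6.92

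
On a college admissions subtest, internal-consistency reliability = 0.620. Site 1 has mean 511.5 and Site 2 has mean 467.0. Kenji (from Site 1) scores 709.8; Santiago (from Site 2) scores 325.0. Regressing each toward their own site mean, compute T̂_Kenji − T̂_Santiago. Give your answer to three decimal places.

255.486

T̂_Kenji = 0.620(709.8) + 0.380(511.5) = 634.44600
T̂_Santiago = 0.620(325.0) + 0.380(467.0) = 378.96000
Difference = 634.44600 − 378.96000 = 255.48600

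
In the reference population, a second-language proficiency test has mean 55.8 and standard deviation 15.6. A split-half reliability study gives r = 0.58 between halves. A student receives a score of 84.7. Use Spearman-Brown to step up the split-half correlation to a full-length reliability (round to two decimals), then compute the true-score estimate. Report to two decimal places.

Spearman-Brown: ρ = 2r/(1 + r) = 2(0.58)/(1 + 0.58) = 1.160/1.58 = 0.7342 → 0.73
T̂ = 0.73(84.7) + 0.27(55.8) = 61.831 + 15.066 = 76.897 → 76.90

76.90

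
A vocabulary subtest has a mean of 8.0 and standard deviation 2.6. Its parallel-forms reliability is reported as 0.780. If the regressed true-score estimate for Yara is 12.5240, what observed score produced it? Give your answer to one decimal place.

13.8

T̂ = ρX + (1 − ρ)μ  ⇒  X = (T̂ − (1 − ρ)μ) / ρ
X = (12.5240 − 0.220 × 8.0) / 0.780 = (12.5240 − 1.7600) / 0.780 = 10.7640 / 0.780 = 13.800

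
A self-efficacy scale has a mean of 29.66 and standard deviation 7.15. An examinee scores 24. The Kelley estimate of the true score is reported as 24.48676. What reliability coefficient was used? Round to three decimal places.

T̂ = ρX + (1 − ρ)μ  ⇒  T̂ − μ = ρ(X − μ)
ρ = (T̂ − μ)/(X − μ) = (24.48676 − 29.66) / (24 − 29.66) = -5.17324 / -5.66 = 0.91400

0.914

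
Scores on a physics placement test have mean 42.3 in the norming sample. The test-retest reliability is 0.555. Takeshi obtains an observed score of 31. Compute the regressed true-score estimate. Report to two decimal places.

36.03

T̂ = 0.555(31) + 0.445(42.3) = 17.205 + 18.8235 = 36.029 → 36.03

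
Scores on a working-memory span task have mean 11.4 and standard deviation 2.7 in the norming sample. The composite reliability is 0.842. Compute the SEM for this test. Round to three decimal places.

SEM = SD · √(1 − ρ) = 2.7 × √0.158 = 2.7 × 0.3975 = 1.0732

1.073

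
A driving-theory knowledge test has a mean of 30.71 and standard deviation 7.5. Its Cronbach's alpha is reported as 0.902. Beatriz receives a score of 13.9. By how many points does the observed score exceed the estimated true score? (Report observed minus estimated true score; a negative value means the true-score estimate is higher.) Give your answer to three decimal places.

T̂ = ρX + (1 − ρ)μ
  = 0.902 × 13.9 + 0.098 × 30.71
  = 12.5378 + 3.00958
  = 15.54738
  ≈ 15.5474
X − T̂ = 13.9 − 15.5474 = -1.6474 → -1.647

-1.647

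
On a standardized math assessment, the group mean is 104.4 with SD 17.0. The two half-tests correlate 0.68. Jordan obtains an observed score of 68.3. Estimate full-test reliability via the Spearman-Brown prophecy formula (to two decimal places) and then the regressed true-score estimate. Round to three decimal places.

Spearman-Brown: ρ = 2r/(1 + r) = 2(0.68)/(1 + 0.68) = 1.360/1.68 = 0.8095 → 0.81
T̂ = ρX + (1 − ρ)μ
  = 0.81 × 68.3 + 0.19 × 104.4
  = 55.323 + 19.836
  = 75.1590
  ≈ 75.159

75.159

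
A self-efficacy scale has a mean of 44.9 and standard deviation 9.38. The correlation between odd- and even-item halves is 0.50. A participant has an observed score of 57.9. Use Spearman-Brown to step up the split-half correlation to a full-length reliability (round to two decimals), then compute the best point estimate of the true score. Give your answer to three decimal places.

53.610

Spearman-Brown: ρ = 2r/(1 + r) = 2(0.50)/(1 + 0.50) = 1.000/1.50 = 0.6667 → 0.67
Kelley's formula gives T̂ = 0.67·57.9 + 0.33·44.9 = 38.793 + 14.817 = 53.6100.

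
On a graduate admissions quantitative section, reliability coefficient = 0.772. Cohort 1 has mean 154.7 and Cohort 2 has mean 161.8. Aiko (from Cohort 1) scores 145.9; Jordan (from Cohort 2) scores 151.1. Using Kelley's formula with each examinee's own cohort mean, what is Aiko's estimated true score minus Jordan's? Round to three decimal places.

T̂_Aiko = 0.772(145.9) + 0.228(154.7) = 147.90640
T̂_Jordan = 0.772(151.1) + 0.228(161.8) = 153.53960
Difference = 147.90640 − 153.53960 = -5.63320

-5.633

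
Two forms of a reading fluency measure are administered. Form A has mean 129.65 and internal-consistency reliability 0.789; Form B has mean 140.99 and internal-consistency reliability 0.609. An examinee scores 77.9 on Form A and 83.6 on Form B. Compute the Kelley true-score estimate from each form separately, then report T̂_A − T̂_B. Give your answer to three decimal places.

T̂_A = 0.789(77.9) + 0.211(129.65) = 88.81925
T̂_B = 0.609(83.6) + 0.391(140.99) = 106.03949
T̂_A − T̂_B = -17.22024

-17.220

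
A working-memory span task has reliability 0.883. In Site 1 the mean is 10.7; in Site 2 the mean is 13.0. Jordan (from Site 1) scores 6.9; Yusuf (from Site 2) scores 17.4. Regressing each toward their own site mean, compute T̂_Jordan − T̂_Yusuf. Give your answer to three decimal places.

-9.541

T̂_Jordan = 0.883(6.9) + 0.117(10.7) = 7.34460
T̂_Yusuf = 0.883(17.4) + 0.117(13.0) = 16.88520
Difference = 7.34460 − 16.88520 = -9.54060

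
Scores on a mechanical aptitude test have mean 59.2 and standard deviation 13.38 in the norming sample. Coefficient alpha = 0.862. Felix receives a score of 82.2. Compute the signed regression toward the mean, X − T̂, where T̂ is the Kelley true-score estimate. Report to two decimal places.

3.17

T̂ = ρX + (1 − ρ)μ
  = 0.862 × 82.2 + 0.138 × 59.2
  = 70.8564 + 8.1696
  = 79.0260
  ≈ 79.026
X − T̂ = 82.2 − 79.026 = 3.174 → 3.17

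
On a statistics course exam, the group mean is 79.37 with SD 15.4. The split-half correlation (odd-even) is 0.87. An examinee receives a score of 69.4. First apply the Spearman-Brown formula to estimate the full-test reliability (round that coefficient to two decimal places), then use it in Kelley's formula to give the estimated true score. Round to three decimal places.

70.098

Spearman-Brown: ρ = 2r/(1 + r) = 2(0.87)/(1 + 0.87) = 1.740/1.87 = 0.9305 → 0.93
Weight the observed score by reliability and the mean by (1 − reliability): T̂ = 0.93·69.4 + 0.07·79.37 = 64.542 + 5.5559 = 70.0979.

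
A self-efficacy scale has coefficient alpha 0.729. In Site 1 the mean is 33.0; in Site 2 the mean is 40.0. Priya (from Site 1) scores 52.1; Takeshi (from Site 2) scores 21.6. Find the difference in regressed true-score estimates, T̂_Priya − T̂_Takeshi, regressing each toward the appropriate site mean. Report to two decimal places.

T̂_Priya = 0.729(52.1) + 0.271(33.0) = 46.9239
T̂_Takeshi = 0.729(21.6) + 0.271(40.0) = 26.5864
Difference = 46.9239 − 26.5864 = 20.3375

20.34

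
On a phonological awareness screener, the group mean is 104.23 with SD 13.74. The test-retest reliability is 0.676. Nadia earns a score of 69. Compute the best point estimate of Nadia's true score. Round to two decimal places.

80.41

T̂ = ρX + (1 − ρ)μ
  = 0.676 × 69 + 0.324 × 104.23
  = 46.644 + 33.77052
  = 80.415
  ≈ 80.41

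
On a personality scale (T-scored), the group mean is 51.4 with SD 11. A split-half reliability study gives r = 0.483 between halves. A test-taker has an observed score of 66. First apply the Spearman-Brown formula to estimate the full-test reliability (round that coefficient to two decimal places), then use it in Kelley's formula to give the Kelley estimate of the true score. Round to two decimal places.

60.89

Spearman-Brown: ρ = 2r/(1 + r) = 2(0.483)/(1 + 0.483) = 0.9660/1.483 = 0.6514 → 0.65
Weight the observed score by reliability and the mean by (1 − reliability): T̂ = 0.65·66 + 0.35·51.4 = 42.90 + 17.990 = 60.890.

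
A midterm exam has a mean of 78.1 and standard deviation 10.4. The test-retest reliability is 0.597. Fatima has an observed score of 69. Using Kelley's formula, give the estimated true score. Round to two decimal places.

T̂ = ρX + (1 − ρ)μ
  = 0.597 × 69 + 0.403 × 78.1
  = 41.193 + 31.4743
  = 72.667
  ≈ 72.67

72.67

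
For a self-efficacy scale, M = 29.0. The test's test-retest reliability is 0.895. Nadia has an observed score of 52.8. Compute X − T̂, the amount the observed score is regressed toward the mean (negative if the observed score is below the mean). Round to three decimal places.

2.499

T̂ = ρX + (1 − ρ)μ
  = 0.895 × 52.8 + 0.105 × 29.0
  = 47.2560 + 3.0450
  = 50.30100
  ≈ 50.3010
X − T̂ = 52.8 − 50.3010 = 2.4990 → 2.499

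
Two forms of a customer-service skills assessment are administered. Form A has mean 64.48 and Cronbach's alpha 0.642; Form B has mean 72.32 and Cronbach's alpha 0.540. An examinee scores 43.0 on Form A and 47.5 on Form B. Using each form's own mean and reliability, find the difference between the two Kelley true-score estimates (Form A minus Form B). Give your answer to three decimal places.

T̂_A = 0.642(43.0) + 0.358(64.48) = 50.68984
T̂_B = 0.540(47.5) + 0.460(72.32) = 58.91720
T̂_A − T̂_B = -8.22736

-8.227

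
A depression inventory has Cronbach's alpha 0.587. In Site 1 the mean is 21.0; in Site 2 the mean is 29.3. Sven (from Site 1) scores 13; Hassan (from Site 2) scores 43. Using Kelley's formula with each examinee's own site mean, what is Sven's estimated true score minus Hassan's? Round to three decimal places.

T̂_Sven = 0.587(13) + 0.413(21.0) = 16.30400
T̂_Hassan = 0.587(43) + 0.413(29.3) = 37.34190
Difference = 16.30400 − 37.34190 = -21.03790

-21.038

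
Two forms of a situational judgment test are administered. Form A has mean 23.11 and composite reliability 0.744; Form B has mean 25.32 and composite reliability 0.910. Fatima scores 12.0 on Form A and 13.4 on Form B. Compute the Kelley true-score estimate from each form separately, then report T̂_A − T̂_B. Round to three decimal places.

0.371

T̂_A = 0.744(12.0) + 0.256(23.11) = 14.84416
T̂_B = 0.910(13.4) + 0.090(25.32) = 14.47280
T̂_A − T̂_B = 0.37136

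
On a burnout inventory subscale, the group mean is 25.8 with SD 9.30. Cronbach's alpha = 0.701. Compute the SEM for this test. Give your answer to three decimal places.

5.085

SEM = SD · √(1 − ρ) = 9.30 × √0.299 = 9.30 × 0.5468 = 5.0853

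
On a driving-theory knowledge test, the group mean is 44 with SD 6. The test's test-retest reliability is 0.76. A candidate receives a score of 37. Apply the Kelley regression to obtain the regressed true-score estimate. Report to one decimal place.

38.7

T̂ = ρX + (1 − ρ)μ
  = 0.76 × 37 + 0.24 × 44
  = 28.12 + 10.56
  = 38.68
  ≈ 38.7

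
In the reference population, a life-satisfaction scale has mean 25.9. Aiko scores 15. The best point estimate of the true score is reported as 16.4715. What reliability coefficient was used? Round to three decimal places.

0.865

T̂ = ρX + (1 − ρ)μ  ⇒  T̂ − μ = ρ(X − μ)
ρ = (T̂ − μ)/(X − μ) = (16.4715 − 25.9) / (15 − 25.9) = -9.4285 / -10.9 = 0.86500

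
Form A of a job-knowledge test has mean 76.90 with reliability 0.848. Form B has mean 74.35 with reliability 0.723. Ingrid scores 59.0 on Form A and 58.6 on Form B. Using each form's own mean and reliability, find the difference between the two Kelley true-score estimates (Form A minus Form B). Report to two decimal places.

T̂_A = 0.848(59.0) + 0.152(76.90) = 61.7208
T̂_B = 0.723(58.6) + 0.277(74.35) = 62.9627
T̂_A − T̂_B = -1.2420

-1.24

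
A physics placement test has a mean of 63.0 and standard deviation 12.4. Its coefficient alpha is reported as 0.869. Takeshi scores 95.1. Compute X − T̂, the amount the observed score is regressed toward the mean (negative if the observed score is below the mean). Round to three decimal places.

4.205

Weight the observed score by reliability and the mean by (1 − reliability): T̂ = 0.869·95.1 + 0.131·63.0 = 82.6419 + 8.2530 = 90.89490.
X − T̂ = 95.1 − 90.8949 = 4.2051 → 4.205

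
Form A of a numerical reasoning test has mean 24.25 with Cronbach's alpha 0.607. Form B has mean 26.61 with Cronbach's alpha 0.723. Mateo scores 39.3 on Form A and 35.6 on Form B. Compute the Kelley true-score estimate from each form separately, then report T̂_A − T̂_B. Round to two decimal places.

0.28

T̂_A = 0.607(39.3) + 0.393(24.25) = 33.3853
T̂_B = 0.723(35.6) + 0.277(26.61) = 33.1098
T̂_A − T̂_B = 0.2756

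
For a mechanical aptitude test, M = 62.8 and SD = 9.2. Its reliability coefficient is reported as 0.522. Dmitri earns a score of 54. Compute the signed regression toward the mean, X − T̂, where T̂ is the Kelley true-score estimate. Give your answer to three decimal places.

-4.206

T̂ = 0.522(54) + 0.478(62.8) = 28.188 + 30.0184 = 58.20640 → 58.2064
X − T̂ = 54 − 58.2064 = -4.2064 → -4.206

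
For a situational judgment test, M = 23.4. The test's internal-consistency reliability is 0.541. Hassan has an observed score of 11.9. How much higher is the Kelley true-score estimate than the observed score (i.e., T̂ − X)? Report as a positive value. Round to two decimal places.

T̂ = 0.541(11.9) + 0.459(23.4) = 6.4379 + 10.7406 = 17.1785 → 17.178
T̂ − X = 17.178 − 11.9 = 5.278 → 5.28

5.28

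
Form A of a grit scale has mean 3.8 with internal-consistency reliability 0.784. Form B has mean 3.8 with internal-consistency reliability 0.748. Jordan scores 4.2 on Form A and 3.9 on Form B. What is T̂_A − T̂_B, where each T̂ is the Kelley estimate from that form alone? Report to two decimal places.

0.24

T̂_A = 0.784(4.2) + 0.216(3.8) = 4.1136
T̂_B = 0.748(3.9) + 0.252(3.8) = 3.8748
T̂_A − T̂_B = 0.2388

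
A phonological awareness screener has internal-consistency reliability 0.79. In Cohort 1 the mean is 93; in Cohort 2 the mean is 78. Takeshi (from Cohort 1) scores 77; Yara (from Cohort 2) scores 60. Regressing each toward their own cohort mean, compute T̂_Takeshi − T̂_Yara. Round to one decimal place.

16.6

T̂_Takeshi = 0.79(77) + 0.21(93) = 80.360
T̂_Yara = 0.79(60) + 0.21(78) = 63.780
Difference = 80.360 − 63.780 = 16.580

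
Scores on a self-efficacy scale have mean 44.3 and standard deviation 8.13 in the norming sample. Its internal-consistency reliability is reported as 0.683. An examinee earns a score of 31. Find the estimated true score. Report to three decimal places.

35.216

T̂ = ρX + (1 − ρ)μ
  = 0.683 × 31 + 0.317 × 44.3
  = 21.173 + 14.0431
  = 35.2161
  ≈ 35.216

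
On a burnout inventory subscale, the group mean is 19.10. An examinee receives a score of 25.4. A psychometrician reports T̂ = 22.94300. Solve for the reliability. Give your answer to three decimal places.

0.610

T̂ = ρX + (1 − ρ)μ  ⇒  T̂ − μ = ρ(X − μ)
ρ = (T̂ − μ)/(X − μ) = (22.94300 − 19.10) / (25.4 − 19.10) = 3.84300 / 6.30 = 0.61000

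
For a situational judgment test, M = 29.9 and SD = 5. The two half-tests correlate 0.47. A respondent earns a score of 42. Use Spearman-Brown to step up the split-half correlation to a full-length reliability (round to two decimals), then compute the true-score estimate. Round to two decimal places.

Spearman-Brown: ρ = 2r/(1 + r) = 2(0.47)/(1 + 0.47) = 0.940/1.47 = 0.6395 → 0.64
Kelley's formula gives T̂ = 0.64·42 + 0.36·29.9 = 26.88 + 10.764 = 37.644.

37.64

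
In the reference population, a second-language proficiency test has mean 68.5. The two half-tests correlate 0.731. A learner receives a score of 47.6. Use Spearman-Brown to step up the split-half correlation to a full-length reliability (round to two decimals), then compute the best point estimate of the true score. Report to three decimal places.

Spearman-Brown: ρ = 2r/(1 + r) = 2(0.731)/(1 + 0.731) = 1.4620/1.731 = 0.8446 → 0.84
Kelley's formula gives T̂ = 0.84·47.6 + 0.16·68.5 = 39.984 + 10.960 = 50.9440.

50.944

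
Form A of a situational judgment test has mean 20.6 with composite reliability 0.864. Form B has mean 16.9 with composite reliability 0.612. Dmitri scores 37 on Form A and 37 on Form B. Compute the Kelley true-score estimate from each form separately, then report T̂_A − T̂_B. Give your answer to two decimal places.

T̂_A = 0.864(37) + 0.136(20.6) = 34.7696
T̂_B = 0.612(37) + 0.388(16.9) = 29.2012
T̂_A − T̂_B = 5.5684

5.57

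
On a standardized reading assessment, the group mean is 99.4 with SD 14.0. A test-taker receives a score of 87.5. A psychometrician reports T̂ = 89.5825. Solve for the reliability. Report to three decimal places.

T̂ = ρX + (1 − ρ)μ  ⇒  T̂ − μ = ρ(X − μ)
ρ = (T̂ − μ)/(X − μ) = (89.5825 − 99.4) / (87.5 − 99.4) = -9.8175 / -11.9 = 0.82500

0.825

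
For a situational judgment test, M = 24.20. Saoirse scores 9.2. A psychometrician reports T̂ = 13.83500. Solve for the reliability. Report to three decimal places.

0.691

T̂ = ρX + (1 − ρ)μ  ⇒  T̂ − μ = ρ(X − μ)
ρ = (T̂ − μ)/(X − μ) = (13.83500 − 24.20) / (9.2 − 24.20) = -10.36500 / -15.00 = 0.69100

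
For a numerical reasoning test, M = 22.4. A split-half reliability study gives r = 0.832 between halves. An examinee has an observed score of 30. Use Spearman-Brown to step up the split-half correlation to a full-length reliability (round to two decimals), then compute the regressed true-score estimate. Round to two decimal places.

29.32

Spearman-Brown: ρ = 2r/(1 + r) = 2(0.832)/(1 + 0.832) = 1.6640/1.832 = 0.9083 → 0.91
T̂ = 0.91(30) + 0.09(22.4) = 27.30 + 2.016 = 29.316 → 29.32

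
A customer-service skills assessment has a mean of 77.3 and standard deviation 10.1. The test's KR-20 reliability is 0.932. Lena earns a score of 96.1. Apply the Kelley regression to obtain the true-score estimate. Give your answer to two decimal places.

94.82

T̂ = 0.932(96.1) + 0.068(77.3) = 89.5652 + 5.2564 = 94.822 → 94.82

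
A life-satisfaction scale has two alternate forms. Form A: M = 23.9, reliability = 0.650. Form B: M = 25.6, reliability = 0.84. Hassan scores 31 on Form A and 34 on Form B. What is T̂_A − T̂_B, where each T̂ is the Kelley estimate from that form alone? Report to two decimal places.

-4.14

T̂_A = 0.650(31) + 0.350(23.9) = 28.5150
T̂_B = 0.84(34) + 0.16(25.6) = 32.6560
T̂_A − T̂_B = -4.1410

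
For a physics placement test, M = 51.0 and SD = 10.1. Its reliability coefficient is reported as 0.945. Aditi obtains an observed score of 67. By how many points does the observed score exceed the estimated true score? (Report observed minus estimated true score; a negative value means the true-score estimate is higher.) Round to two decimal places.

0.88

T̂ = 0.945(67) + 0.055(51.0) = 63.315 + 2.8050 = 66.1200 → 66.120
X − T̂ = 67 − 66.120 = 0.880 → 0.88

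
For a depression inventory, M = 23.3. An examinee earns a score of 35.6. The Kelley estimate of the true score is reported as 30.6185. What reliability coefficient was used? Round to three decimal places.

T̂ = ρX + (1 − ρ)μ  ⇒  T̂ − μ = ρ(X − μ)
ρ = (T̂ − μ)/(X − μ) = (30.6185 − 23.3) / (35.6 − 23.3) = 7.3185 / 12.3 = 0.59500

0.595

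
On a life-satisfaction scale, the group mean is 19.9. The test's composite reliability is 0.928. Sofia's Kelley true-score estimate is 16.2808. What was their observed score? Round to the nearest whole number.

16

T̂ = ρX + (1 − ρ)μ  ⇒  X = (T̂ − (1 − ρ)μ) / ρ
X = (16.2808 − 0.072 × 19.9) / 0.928 = (16.2808 − 1.4328) / 0.928 = 14.8480 / 0.928 = 16.00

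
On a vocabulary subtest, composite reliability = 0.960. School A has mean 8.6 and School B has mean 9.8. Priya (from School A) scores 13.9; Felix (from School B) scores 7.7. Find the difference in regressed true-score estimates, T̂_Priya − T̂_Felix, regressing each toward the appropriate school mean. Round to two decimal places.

T̂_Priya = 0.960(13.9) + 0.040(8.6) = 13.6880
T̂_Felix = 0.960(7.7) + 0.040(9.8) = 7.7840
Difference = 13.6880 − 7.7840 = 5.9040

5.90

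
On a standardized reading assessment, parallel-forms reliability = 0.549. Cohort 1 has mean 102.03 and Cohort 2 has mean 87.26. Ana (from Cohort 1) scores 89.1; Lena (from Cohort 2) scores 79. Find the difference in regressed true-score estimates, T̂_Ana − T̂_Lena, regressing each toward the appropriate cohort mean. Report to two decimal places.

T̂_Ana = 0.549(89.1) + 0.451(102.03) = 94.9314
T̂_Lena = 0.549(79) + 0.451(87.26) = 82.7253
Difference = 94.9314 − 82.7253 = 12.2062

12.21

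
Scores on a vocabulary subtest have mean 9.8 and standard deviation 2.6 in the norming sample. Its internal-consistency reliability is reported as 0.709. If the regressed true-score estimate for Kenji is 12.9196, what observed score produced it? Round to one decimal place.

T̂ = ρX + (1 − ρ)μ  ⇒  X = (T̂ − (1 − ρ)μ) / ρ
X = (12.9196 − 0.291 × 9.8) / 0.709 = (12.9196 − 2.8518) / 0.709 = 10.0678 / 0.709 = 14.200

14.2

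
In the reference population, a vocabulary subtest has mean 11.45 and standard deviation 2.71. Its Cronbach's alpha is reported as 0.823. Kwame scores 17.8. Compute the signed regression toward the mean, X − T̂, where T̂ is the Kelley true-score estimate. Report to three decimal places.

Regress the observed score toward the mean by the unreliability: T̂ = 0.823·17.8 + 0.177·11.45 = 14.6494 + 2.02665 = 16.67605.
X − T̂ = 17.8 − 16.6761 = 1.1240 → 1.124

1.124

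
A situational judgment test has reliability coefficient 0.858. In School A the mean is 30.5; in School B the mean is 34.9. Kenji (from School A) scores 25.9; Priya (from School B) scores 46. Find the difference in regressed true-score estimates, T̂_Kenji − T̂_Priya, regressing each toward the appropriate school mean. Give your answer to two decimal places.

-17.87

T̂_Kenji = 0.858(25.9) + 0.142(30.5) = 26.5532
T̂_Priya = 0.858(46) + 0.142(34.9) = 44.4238
Difference = 26.5532 − 44.4238 = -17.8706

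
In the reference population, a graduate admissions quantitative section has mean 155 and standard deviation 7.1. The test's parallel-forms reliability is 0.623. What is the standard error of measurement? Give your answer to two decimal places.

4.36

SEM = SD · √(1 − ρ) = 7.1 × √0.377 = 7.1 × 0.6140 = 4.359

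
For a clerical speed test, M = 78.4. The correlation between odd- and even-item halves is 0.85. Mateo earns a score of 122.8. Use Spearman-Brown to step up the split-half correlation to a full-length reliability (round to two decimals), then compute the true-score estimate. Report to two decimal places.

Spearman-Brown: ρ = 2r/(1 + r) = 2(0.85)/(1 + 0.85) = 1.700/1.85 = 0.9189 → 0.92
T̂ = ρX + (1 − ρ)μ
  = 0.92 × 122.8 + 0.08 × 78.4
  = 112.976 + 6.272
  = 119.248
  ≈ 119.25

119.25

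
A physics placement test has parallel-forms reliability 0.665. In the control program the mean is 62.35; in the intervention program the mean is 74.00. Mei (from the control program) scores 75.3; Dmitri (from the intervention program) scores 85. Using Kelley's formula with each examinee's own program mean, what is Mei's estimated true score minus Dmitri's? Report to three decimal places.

T̂_Mei = 0.665(75.3) + 0.335(62.35) = 70.96175
T̂_Dmitri = 0.665(85) + 0.335(74.00) = 81.31500
Difference = 70.96175 − 81.31500 = -10.35325

-10.353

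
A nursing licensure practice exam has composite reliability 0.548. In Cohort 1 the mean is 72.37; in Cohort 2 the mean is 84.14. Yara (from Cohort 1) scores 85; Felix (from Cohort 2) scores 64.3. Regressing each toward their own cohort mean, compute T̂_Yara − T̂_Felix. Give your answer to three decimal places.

T̂_Yara = 0.548(85) + 0.452(72.37) = 79.29124
T̂_Felix = 0.548(64.3) + 0.452(84.14) = 73.26768
Difference = 79.29124 − 73.26768 = 6.02356

6.024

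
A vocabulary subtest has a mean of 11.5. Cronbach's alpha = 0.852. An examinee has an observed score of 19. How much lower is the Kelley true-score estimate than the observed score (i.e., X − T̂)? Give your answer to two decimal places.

1.11

T̂ = 0.852(19) + 0.148(11.5) = 16.188 + 1.7020 = 17.8900 → 17.890
X − T̂ = 19 − 17.890 = 1.110 → 1.11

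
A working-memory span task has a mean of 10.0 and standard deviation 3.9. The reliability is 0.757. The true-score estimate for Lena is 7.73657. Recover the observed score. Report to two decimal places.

7.01

T̂ = ρX + (1 − ρ)μ  ⇒  X = (T̂ − (1 − ρ)μ) / ρ
X = (7.73657 − 0.243 × 10.0) / 0.757 = (7.73657 − 2.4300) / 0.757 = 5.30657 / 0.757 = 7.0100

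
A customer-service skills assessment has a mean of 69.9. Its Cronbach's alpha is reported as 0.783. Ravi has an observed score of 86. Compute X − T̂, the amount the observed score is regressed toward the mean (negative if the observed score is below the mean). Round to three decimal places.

3.494

T̂ = ρX + (1 − ρ)μ
  = 0.783 × 86 + 0.217 × 69.9
  = 67.338 + 15.1683
  = 82.50630
  ≈ 82.5063
X − T̂ = 86 − 82.5063 = 3.4937 → 3.494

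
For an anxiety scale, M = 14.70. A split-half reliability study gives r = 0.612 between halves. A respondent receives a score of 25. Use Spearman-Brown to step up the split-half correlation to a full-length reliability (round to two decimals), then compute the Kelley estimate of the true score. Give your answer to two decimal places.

Spearman-Brown: ρ = 2r/(1 + r) = 2(0.612)/(1 + 0.612) = 1.2240/1.612 = 0.7593 → 0.76
T̂ = 0.76(25) + 0.24(14.70) = 19.00 + 3.5280 = 22.528 → 22.53

22.53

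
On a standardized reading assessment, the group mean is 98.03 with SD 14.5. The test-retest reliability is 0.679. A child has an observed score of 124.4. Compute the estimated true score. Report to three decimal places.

T̂ = 0.679(124.4) + 0.321(98.03) = 84.4676 + 31.46763 = 115.9352 → 115.935

115.935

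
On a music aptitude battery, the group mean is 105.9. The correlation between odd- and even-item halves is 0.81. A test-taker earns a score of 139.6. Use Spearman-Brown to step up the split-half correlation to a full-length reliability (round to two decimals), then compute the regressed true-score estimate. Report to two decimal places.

Spearman-Brown: ρ = 2r/(1 + r) = 2(0.81)/(1 + 0.81) = 1.620/1.81 = 0.8950 → 0.90
T̂ = 0.90(139.6) + 0.10(105.9) = 125.640 + 10.590 = 136.230 → 136.23

136.23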